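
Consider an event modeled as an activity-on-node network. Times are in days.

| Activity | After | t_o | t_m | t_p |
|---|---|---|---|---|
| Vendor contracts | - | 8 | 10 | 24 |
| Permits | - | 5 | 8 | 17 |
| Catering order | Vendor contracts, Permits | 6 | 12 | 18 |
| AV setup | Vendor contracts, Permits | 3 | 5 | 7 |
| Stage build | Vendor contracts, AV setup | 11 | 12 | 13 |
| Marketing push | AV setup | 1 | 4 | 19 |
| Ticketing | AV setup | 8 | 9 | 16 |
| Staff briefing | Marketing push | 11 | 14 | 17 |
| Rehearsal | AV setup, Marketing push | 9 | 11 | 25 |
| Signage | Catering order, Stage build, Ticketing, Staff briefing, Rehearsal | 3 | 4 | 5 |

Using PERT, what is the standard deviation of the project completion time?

te_Vendor contracts = (8 + 4·10 + 24)/6 = 72/6 = 12; σ²_Vendor contracts = ((24−8)/6)² = 7.111
te_Permits = (5 + 4·8 + 17)/6 = 54/6 = 9; σ²_Permits = ((17−5)/6)² = 4.000
te_Catering order = (6 + 4·12 + 18)/6 = 72/6 = 12; σ²_Catering order = ((18−6)/6)² = 4.000
te_AV setup = (3 + 4·5 + 7)/6 = 30/6 = 5; σ²_AV setup = ((7−3)/6)² = 0.444
te_Stage build = (11 + 4·12 + 13)/6 = 72/6 = 12; σ²_Stage build = ((13−11)/6)² = 0.111
te_Marketing push = (1 + 4·4 + 19)/6 = 36/6 = 6; σ²_Marketing push = ((19−1)/6)² = 9.000
te_Ticketing = (8 + 4·9 + 16)/6 = 60/6 = 10; σ²_Ticketing = ((16−8)/6)² = 1.778
te_Staff briefing = (11 + 4·14 + 17)/6 = 84/6 = 14; σ²_Staff briefing = ((17−11)/6)² = 1.000
te_Rehearsal = (9 + 4·11 + 25)/6 = 78/6 = 13; σ²_Rehearsal = ((25−9)/6)² = 7.111
te_Signage = (3 + 4·4 + 5)/6 = 24/6 = 4; σ²_Signage = ((5−3)/6)² = 0.111

Forward pass:
ES_Vendor contracts = 0; EF_Vendor contracts = 12
ES_Permits = 0; EF_Permits = 9
ES_Catering order = max(EF_Vendor contracts=12, EF_Permits=9) = 12; EF_Catering order = 12+12 = 24
ES_AV setup = max(EF_Vendor contracts=12, EF_Permits=9) = 12; EF_AV setup = 12+5 = 17
ES_Stage build = max(EF_Vendor contracts=12, EF_AV setup=17) = 17; EF_Stage build = 17+12 = 29
ES_Marketing push = 17; EF_Marketing push = 17+6 = 23
ES_Ticketing = 17; EF_Ticketing = 17+10 = 27
ES_Staff briefing = 23; EF_Staff briefing = 23+14 = 37
ES_Rehearsal = max(EF_AV setup=17, EF_Marketing push=23) = 23; EF_Rehearsal = 23+13 = 36
ES_Signage = max(EF_Catering order=24, EF_Stage build=29, EF_Ticketing=27, EF_Staff briefing=37, EF_Rehearsal=36) = 37; EF_Signage = 37+4 = 41
Expected project duration μ = 41 days. Critical path: Vendor contracts → AV setup → Marketing push → Staff briefing → Signage.

Variance along critical path = 7.111 + 0.444 + 9.000 + 1.000 + 0.111 = 17.667
σ = √17.667 = 4.203 days

4.20 days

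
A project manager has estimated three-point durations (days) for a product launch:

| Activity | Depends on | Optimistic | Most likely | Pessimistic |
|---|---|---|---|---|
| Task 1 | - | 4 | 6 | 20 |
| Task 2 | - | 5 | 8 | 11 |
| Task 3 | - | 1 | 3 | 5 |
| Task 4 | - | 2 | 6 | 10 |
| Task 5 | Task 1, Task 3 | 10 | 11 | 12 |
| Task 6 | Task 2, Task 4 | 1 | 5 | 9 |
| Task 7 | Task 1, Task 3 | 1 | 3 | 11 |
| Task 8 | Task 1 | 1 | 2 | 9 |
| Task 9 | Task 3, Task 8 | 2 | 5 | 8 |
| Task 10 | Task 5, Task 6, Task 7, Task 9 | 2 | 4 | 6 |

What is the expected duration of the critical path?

te_Task 1 = (4 + 4·6 + 20)/6 = 48/6 = 8
te_Task 2 = (5 + 4·8 + 11)/6 = 48/6 = 8
te_Task 3 = (1 + 4·3 + 5)/6 = 18/6 = 3
te_Task 4 = (2 + 4·6 + 10)/6 = 36/6 = 6
te_Task 5 = (10 + 4·11 + 12)/6 = 66/6 = 11
te_Task 6 = (1 + 4·5 + 9)/6 = 30/6 = 5
te_Task 7 = (1 + 4·3 + 11)/6 = 24/6 = 4
te_Task 8 = (1 + 4·2 + 9)/6 = 18/6 = 3
te_Task 9 = (2 + 4·5 + 8)/6 = 30/6 = 5
te_Task 10 = (2 + 4·4 + 6)/6 = 24/6 = 4

Forward pass:
ES_Task 1 = 0; EF_Task 1 = 8
ES_Task 2 = 0; EF_Task 2 = 8
ES_Task 3 = 0; EF_Task 3 = 3
ES_Task 4 = 0; EF_Task 4 = 6
ES_Task 5 = max(EF_Task 1=8, EF_Task 3=3) = 8; EF_Task 5 = 8+11 = 19
ES_Task 6 = max(EF_Task 2=8, EF_Task 4=6) = 8; EF_Task 6 = 8+5 = 13
ES_Task 7 = max(EF_Task 1=8, EF_Task 3=3) = 8; EF_Task 7 = 8+4 = 12
ES_Task 8 = 8; EF_Task 8 = 8+3 = 11
ES_Task 9 = max(EF_Task 3=3, EF_Task 8=11) = 11; EF_Task 9 = 11+5 = 16
ES_Task 10 = max(EF_Task 5=19, EF_Task 6=13, EF_Task 7=12, EF_Task 9=16) = 19; EF_Task 10 = 19+4 = 23
Expected project duration μ = 23 days. Critical path: Task 1 → Task 5 → Task 10.

23 days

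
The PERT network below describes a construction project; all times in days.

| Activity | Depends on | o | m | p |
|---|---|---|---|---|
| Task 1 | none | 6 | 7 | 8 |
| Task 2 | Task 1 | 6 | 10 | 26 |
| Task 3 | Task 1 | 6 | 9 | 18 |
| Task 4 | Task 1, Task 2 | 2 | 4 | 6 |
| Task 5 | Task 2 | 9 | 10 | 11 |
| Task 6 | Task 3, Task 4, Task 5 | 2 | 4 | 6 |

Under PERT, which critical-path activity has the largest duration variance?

te_Task 1 = (6 + 4·7 + 8)/6 = 42/6 = 7; σ²_Task 1 = ((8−6)/6)² = 0.111
te_Task 2 = (6 + 4·10 + 26)/6 = 72/6 = 12; σ²_Task 2 = ((26−6)/6)² = 11.111
te_Task 3 = (6 + 4·9 + 18)/6 = 60/6 = 10; σ²_Task 3 = ((18−6)/6)² = 4.000
te_Task 4 = (2 + 4·4 + 6)/6 = 24/6 = 4; σ²_Task 4 = ((6−2)/6)² = 0.444
te_Task 5 = (9 + 4·10 + 11)/6 = 60/6 = 10; σ²_Task 5 = ((11−9)/6)² = 0.111
te_Task 6 = (2 + 4·4 + 6)/6 = 24/6 = 4; σ²_Task 6 = ((6−2)/6)² = 0.444

Forward pass:
ES_Task 1 = 0; EF_Task 1 = 7
ES_Task 2 = 7; EF_Task 2 = 7+12 = 19
ES_Task 3 = 7; EF_Task 3 = 7+10 = 17
ES_Task 4 = max(EF_Task 1=7, EF_Task 2=19) = 19; EF_Task 4 = 19+4 = 23
ES_Task 5 = 19; EF_Task 5 = 19+10 = 29
ES_Task 6 = max(EF_Task 3=17, EF_Task 4=23, EF_Task 5=29) = 29; EF_Task 6 = 29+4 = 33
Expected project duration μ = 33 days. Critical path: Task 1 → Task 2 → Task 5 → Task 6.

Variances on critical path: σ²_Task 1=0.111, σ²_Task 2=11.111, σ²_Task 5=0.111, σ²_Task 6=0.444.
Largest is σ²_Task 2 = 11.111.

Task 2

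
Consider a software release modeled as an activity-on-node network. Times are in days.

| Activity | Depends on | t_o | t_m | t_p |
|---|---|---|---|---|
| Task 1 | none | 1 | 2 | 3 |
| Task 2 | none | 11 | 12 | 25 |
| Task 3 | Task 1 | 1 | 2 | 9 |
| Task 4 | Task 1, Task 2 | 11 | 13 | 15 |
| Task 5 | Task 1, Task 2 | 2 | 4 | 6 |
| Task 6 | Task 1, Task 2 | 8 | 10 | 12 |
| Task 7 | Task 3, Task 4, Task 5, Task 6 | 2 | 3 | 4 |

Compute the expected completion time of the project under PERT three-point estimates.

te_Task 1 = (1 + 4·2 + 3)/6 = 12/6 = 2
te_Task 2 = (11 + 4·12 + 25)/6 = 84/6 = 14
te_Task 3 = (1 + 4·2 + 9)/6 = 18/6 = 3
te_Task 4 = (11 + 4·13 + 15)/6 = 78/6 = 13
te_Task 5 = (2 + 4·4 + 6)/6 = 24/6 = 4
te_Task 6 = (8 + 4·10 + 12)/6 = 60/6 = 10
te_Task 7 = (2 + 4·3 + 4)/6 = 18/6 = 3

Forward pass:
ES_Task 1 = 0; EF_Task 1 = 2
ES_Task 2 = 0; EF_Task 2 = 14
ES_Task 3 = 2; EF_Task 3 = 2+3 = 5
ES_Task 4 = max(EF_Task 1=2, EF_Task 2=14) = 14; EF_Task 4 = 14+13 = 27
ES_Task 5 = max(EF_Task 1=2, EF_Task 2=14) = 14; EF_Task 5 = 14+4 = 18
ES_Task 6 = max(EF_Task 1=2, EF_Task 2=14) = 14; EF_Task 6 = 14+10 = 24
ES_Task 7 = max(EF_Task 3=5, EF_Task 4=27, EF_Task 5=18, EF_Task 6=24) = 27; EF_Task 7 = 27+3 = 30
Expected project duration μ = 30 days. Critical path: Task 2 → Task 4 → Task 7.

30 days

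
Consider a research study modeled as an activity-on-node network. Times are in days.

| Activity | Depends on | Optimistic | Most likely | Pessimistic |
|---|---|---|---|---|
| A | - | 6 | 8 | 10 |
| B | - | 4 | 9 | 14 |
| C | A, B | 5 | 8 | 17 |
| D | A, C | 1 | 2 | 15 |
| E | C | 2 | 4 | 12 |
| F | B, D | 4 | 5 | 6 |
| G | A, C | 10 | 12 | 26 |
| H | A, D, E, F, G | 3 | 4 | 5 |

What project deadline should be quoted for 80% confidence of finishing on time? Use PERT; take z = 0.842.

te_A = (6 + 4·8 + 10)/6 = 48/6 = 8; σ²_A = ((10−6)/6)² = 0.444
te_B = (4 + 4·9 + 14)/6 = 54/6 = 9; σ²_B = ((14−4)/6)² = 2.778
te_C = (5 + 4·8 + 17)/6 = 54/6 = 9; σ²_C = ((17−5)/6)² = 4.000
te_D = (1 + 4·2 + 15)/6 = 24/6 = 4; σ²_D = ((15−1)/6)² = 5.444
te_E = (2 + 4·4 + 12)/6 = 30/6 = 5; σ²_E = ((12−2)/6)² = 2.778
te_F = (4 + 4·5 + 6)/6 = 30/6 = 5; σ²_F = ((6−4)/6)² = 0.111
te_G = (10 + 4·12 + 26)/6 = 84/6 = 14; σ²_G = ((26−10)/6)² = 7.111
te_H = (3 + 4·4 + 5)/6 = 24/6 = 4; σ²_H = ((5−3)/6)² = 0.111

Forward pass:
ES_A = 0; EF_A = 8
ES_B = 0; EF_B = 9
ES_C = max(EF_A=8, EF_B=9) = 9; EF_C = 9+9 = 18
ES_D = max(EF_A=8, EF_C=18) = 18; EF_D = 18+4 = 22
ES_E = 18; EF_E = 18+5 = 23
ES_F = max(EF_B=9, EF_D=22) = 22; EF_F = 22+5 = 27
ES_G = max(EF_A=8, EF_C=18) = 18; EF_G = 18+14 = 32
ES_H = max(EF_A=8, EF_D=22, EF_E=23, EF_F=27, EF_G=32) = 32; EF_H = 32+4 = 36
Expected project duration μ = 36 days. Critical path: B → C → G → H.

Variance along critical path = 2.778 + 4.000 + 7.111 + 0.111 = 14.000; σ = 3.742 days.
D = μ + z·σ = 36 + 0.842·3.742 = 39.2 days

39.2 days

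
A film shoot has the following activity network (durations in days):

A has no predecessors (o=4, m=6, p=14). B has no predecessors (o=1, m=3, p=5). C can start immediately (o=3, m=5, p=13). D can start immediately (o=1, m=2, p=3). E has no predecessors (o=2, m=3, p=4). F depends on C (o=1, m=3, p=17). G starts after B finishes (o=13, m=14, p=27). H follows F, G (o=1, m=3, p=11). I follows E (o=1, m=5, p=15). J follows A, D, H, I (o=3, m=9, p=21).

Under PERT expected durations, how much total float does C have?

te_A = (4 + 4·6 + 14)/6 = 42/6 = 7
te_B = (1 + 4·3 + 5)/6 = 18/6 = 3
te_C = (3 + 4·5 + 13)/6 = 36/6 = 6
te_D = (1 + 4·2 + 3)/6 = 12/6 = 2
te_E = (2 + 4·3 + 4)/6 = 18/6 = 3
te_F = (1 + 4·3 + 17)/6 = 30/6 = 5
te_G = (13 + 4·14 + 27)/6 = 96/6 = 16
te_H = (1 + 4·3 + 11)/6 = 24/6 = 4
te_I = (1 + 4·5 + 15)/6 = 36/6 = 6
te_J = (3 + 4·9 + 21)/6 = 60/6 = 10

Forward pass:
ES_A = 0; EF_A = 7
ES_B = 0; EF_B = 3
ES_C = 0; EF_C = 6
ES_D = 0; EF_D = 2
ES_E = 0; EF_E = 3
ES_F = 6; EF_F = 6+5 = 11
ES_G = 3; EF_G = 3+16 = 19
ES_H = max(EF_F=11, EF_G=19) = 19; EF_H = 19+4 = 23
ES_I = 3; EF_I = 3+6 = 9
ES_J = max(EF_A=7, EF_D=2, EF_H=23, EF_I=9) = 23; EF_J = 23+10 = 33
Expected project duration μ = 33 days. Critical path: B → G → H → J.

Backward pass:
LF_J = 33; LS_J = 33−10 = 23
LF_I = LS_J = 23; LS_I = 23−6 = 17
LF_H = LS_J = 23; LS_H = 23−4 = 19
LF_G = LS_H = 19; LS_G = 19−16 = 3
LF_F = LS_H = 19; LS_F = 19−5 = 14
LF_E = LS_I = 17; LS_E = 17−3 = 14
LF_D = LS_J = 23; LS_D = 23−2 = 21
LF_C = LS_F = 14; LS_C = 14−6 = 8
LF_B = LS_G = 3; LS_B = 3−3 = 0
LF_A = LS_J = 23; LS_A = 23−7 = 16
Slack_C = LS_C − ES_C = 8 − 0 = 8

8 days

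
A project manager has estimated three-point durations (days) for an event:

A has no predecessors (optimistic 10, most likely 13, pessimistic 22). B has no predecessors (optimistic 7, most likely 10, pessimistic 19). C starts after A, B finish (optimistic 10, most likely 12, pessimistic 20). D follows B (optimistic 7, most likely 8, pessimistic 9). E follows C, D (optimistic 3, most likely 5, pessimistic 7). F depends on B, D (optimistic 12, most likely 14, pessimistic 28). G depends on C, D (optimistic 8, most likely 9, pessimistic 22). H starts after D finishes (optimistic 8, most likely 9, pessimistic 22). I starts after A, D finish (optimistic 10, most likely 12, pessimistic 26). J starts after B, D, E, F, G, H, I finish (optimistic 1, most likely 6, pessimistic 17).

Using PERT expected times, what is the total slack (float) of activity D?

te_A = (10 + 4·13 + 22)/6 = 84/6 = 14
te_B = (7 + 4·10 + 19)/6 = 66/6 = 11
te_C = (10 + 4·12 + 20)/6 = 78/6 = 13
te_D = (7 + 4·8 + 9)/6 = 48/6 = 8
te_E = (3 + 4·5 + 7)/6 = 30/6 = 5
te_F = (12 + 4·14 + 28)/6 = 96/6 = 16
te_G = (8 + 4·9 + 22)/6 = 66/6 = 11
te_H = (8 + 4·9 + 22)/6 = 66/6 = 11
te_I = (10 + 4·12 + 26)/6 = 84/6 = 14
te_J = (1 + 4·6 + 17)/6 = 42/6 = 7

Forward pass:
ES_A = 0; EF_A = 14
ES_B = 0; EF_B = 11
ES_C = max(EF_A=14, EF_B=11) = 14; EF_C = 14+13 = 27
ES_D = 11; EF_D = 11+8 = 19
ES_E = max(EF_C=27, EF_D=19) = 27; EF_E = 27+5 = 32
ES_F = max(EF_B=11, EF_D=19) = 19; EF_F = 19+16 = 35
ES_G = max(EF_C=27, EF_D=19) = 27; EF_G = 27+11 = 38
ES_H = 19; EF_H = 19+11 = 30
ES_I = max(EF_A=14, EF_D=19) = 19; EF_I = 19+14 = 33
ES_J = max(EF_B=11, EF_D=19, EF_E=32, EF_F=35, EF_G=38, EF_H=30, EF_I=33) = 38; EF_J = 38+7 = 45
Expected project duration μ = 45 days. Critical path: A → C → G → J.

Backward pass:
LF_J = 45; LS_J = 45−7 = 38
LF_I = LS_J = 38; LS_I = 38−14 = 24
LF_H = LS_J = 38; LS_H = 38−11 = 27
LF_G = LS_J = 38; LS_G = 38−11 = 27
LF_F = LS_J = 38; LS_F = 38−16 = 22
LF_E = LS_J = 38; LS_E = 38−5 = 33
LF_D = min(LS_E=33, LS_F=22, LS_G=27, LS_H=27, LS_I=24, LS_J=38) = 22; LS_D = 22−8 = 14
LF_C = min(LS_E=33, LS_G=27) = 27; LS_C = 27−13 = 14
LF_B = min(LS_C=14, LS_D=14, LS_F=22, LS_J=38) = 14; LS_B = 14−11 = 3
LF_A = min(LS_C=14, LS_I=24) = 14; LS_A = 14−14 = 0
Slack_D = LS_D − ES_D = 14 − 11 = 3

3 days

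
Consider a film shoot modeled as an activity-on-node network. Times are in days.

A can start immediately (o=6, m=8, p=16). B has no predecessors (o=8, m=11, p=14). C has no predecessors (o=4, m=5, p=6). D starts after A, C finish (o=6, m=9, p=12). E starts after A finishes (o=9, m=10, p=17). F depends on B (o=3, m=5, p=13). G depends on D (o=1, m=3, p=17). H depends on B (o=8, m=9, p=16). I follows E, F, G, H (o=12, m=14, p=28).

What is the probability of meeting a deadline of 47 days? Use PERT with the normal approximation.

te_A = (6 + 4·8 + 16)/6 = 54/6 = 9; σ²_A = ((16−6)/6)² = 2.778
te_B = (8 + 4·11 + 14)/6 = 66/6 = 11; σ²_B = ((14−8)/6)² = 1.000
te_C = (4 + 4·5 + 6)/6 = 30/6 = 5; σ²_C = ((6−4)/6)² = 0.111
te_D = (6 + 4·9 + 12)/6 = 54/6 = 9; σ²_D = ((12−6)/6)² = 1.000
te_E = (9 + 4·10 + 17)/6 = 66/6 = 11; σ²_E = ((17−9)/6)² = 1.778
te_F = (3 + 4·5 + 13)/6 = 36/6 = 6; σ²_F = ((13−3)/6)² = 2.778
te_G = (1 + 4·3 + 17)/6 = 30/6 = 5; σ²_G = ((17−1)/6)² = 7.111
te_H = (8 + 4·9 + 16)/6 = 60/6 = 10; σ²_H = ((16−8)/6)² = 1.778
te_I = (12 + 4·14 + 28)/6 = 96/6 = 16; σ²_I = ((28−12)/6)² = 7.111

Forward pass:
ES_A = 0; EF_A = 9
ES_B = 0; EF_B = 11
ES_C = 0; EF_C = 5
ES_D = max(EF_A=9, EF_C=5) = 9; EF_D = 9+9 = 18
ES_E = 9; EF_E = 9+11 = 20
ES_F = 11; EF_F = 11+6 = 17
ES_G = 18; EF_G = 18+5 = 23
ES_H = 11; EF_H = 11+10 = 21
ES_I = max(EF_E=20, EF_F=17, EF_G=23, EF_H=21) = 23; EF_I = 23+16 = 39
Expected project duration μ = 39 days. Critical path: A → D → G → I.

Variance along critical path = 2.778 + 1.000 + 7.111 + 7.111 = 18.000; σ = √18.000 = 4.243 days.
Z = (47 − 39) / 4.243 = 1.886
P(T ≤ 47) = Φ(1.886) ≈ 0.970

0.970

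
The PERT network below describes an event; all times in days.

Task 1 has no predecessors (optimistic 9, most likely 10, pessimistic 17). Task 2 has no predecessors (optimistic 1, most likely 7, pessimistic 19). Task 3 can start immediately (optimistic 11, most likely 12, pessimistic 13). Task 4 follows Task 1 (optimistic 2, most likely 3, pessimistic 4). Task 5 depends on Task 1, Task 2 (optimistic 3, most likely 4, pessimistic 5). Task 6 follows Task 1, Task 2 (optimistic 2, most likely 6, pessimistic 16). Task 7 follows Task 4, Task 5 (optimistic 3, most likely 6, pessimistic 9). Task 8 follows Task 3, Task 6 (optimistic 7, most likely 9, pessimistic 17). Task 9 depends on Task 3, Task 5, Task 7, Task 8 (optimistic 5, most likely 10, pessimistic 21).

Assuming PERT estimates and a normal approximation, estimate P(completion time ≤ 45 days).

0.927

te_Task 1 = (9 + 4·10 + 17)/6 = 66/6 = 11; σ²_Task 1 = ((17−9)/6)² = 1.778
te_Task 2 = (1 + 4·7 + 19)/6 = 48/6 = 8; σ²_Task 2 = ((19−1)/6)² = 9.000
te_Task 3 = (11 + 4·12 + 13)/6 = 72/6 = 12; σ²_Task 3 = ((13−11)/6)² = 0.111
te_Task 4 = (2 + 4·3 + 4)/6 = 18/6 = 3; σ²_Task 4 = ((4−2)/6)² = 0.111
te_Task 5 = (3 + 4·4 + 5)/6 = 24/6 = 4; σ²_Task 5 = ((5−3)/6)² = 0.111
te_Task 6 = (2 + 4·6 + 16)/6 = 42/6 = 7; σ²_Task 6 = ((16−2)/6)² = 5.444
te_Task 7 = (3 + 4·6 + 9)/6 = 36/6 = 6; σ²_Task 7 = ((9−3)/6)² = 1.000
te_Task 8 = (7 + 4·9 + 17)/6 = 60/6 = 10; σ²_Task 8 = ((17−7)/6)² = 2.778
te_Task 9 = (5 + 4·10 + 21)/6 = 66/6 = 11; σ²_Task 9 = ((21−5)/6)² = 7.111

Forward pass:
ES_Task 1 = 0; EF_Task 1 = 11
ES_Task 2 = 0; EF_Task 2 = 8
ES_Task 3 = 0; EF_Task 3 = 12
ES_Task 4 = 11; EF_Task 4 = 11+3 = 14
ES_Task 5 = max(EF_Task 1=11, EF_Task 2=8) = 11; EF_Task 5 = 11+4 = 15
ES_Task 6 = max(EF_Task 1=11, EF_Task 2=8) = 11; EF_Task 6 = 11+7 = 18
ES_Task 7 = max(EF_Task 4=14, EF_Task 5=15) = 15; EF_Task 7 = 15+6 = 21
ES_Task 8 = max(EF_Task 3=12, EF_Task 6=18) = 18; EF_Task 8 = 18+10 = 28
ES_Task 9 = max(EF_Task 3=12, EF_Task 5=15, EF_Task 7=21, EF_Task 8=28) = 28; EF_Task 9 = 28+11 = 39
Expected project duration μ = 39 days. Critical path: Task 1 → Task 6 → Task 8 → Task 9.

Variance along critical path = 1.778 + 5.444 + 2.778 + 7.111 = 17.111; σ = √17.111 = 4.137 days.
Z = (45 − 39) / 4.137 = 1.450
P(T ≤ 45) = Φ(1.450) ≈ 0.927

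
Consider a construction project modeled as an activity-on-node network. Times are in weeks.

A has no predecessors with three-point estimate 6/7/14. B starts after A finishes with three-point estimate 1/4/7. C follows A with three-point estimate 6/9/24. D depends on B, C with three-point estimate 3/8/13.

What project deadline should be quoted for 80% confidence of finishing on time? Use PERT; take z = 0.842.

30.1 weeks

te_A = (6 + 4·7 + 14)/6 = 48/6 = 8; σ²_A = ((14−6)/6)² = 1.778
te_B = (1 + 4·4 + 7)/6 = 24/6 = 4; σ²_B = ((7−1)/6)² = 1.000
te_C = (6 + 4·9 + 24)/6 = 66/6 = 11; σ²_C = ((24−6)/6)² = 9.000
te_D = (3 + 4·8 + 13)/6 = 48/6 = 8; σ²_D = ((13−3)/6)² = 2.778

Forward pass:
ES_A = 0; EF_A = 8
ES_B = 8; EF_B = 8+4 = 12
ES_C = 8; EF_C = 8+11 = 19
ES_D = max(EF_B=12, EF_C=19) = 19; EF_D = 19+8 = 27
Expected project duration μ = 27 weeks. Critical path: A → C → D.

Variance along critical path = 1.778 + 9.000 + 2.778 = 13.556; σ = 3.682 weeks.
D = μ + z·σ = 27 + 0.842·3.682 = 30.1 weeks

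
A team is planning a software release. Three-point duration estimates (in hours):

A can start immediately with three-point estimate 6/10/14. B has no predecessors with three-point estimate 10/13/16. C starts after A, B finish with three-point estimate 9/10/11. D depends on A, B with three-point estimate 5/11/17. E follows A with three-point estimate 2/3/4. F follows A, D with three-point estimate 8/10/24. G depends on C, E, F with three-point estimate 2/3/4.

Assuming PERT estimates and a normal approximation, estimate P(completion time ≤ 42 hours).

0.805

te_A = (6 + 4·10 + 14)/6 = 60/6 = 10; σ²_A = ((14−6)/6)² = 1.778
te_B = (10 + 4·13 + 16)/6 = 78/6 = 13; σ²_B = ((16−10)/6)² = 1.000
te_C = (9 + 4·10 + 11)/6 = 60/6 = 10; σ²_C = ((11−9)/6)² = 0.111
te_D = (5 + 4·11 + 17)/6 = 66/6 = 11; σ²_D = ((17−5)/6)² = 4.000
te_E = (2 + 4·3 + 4)/6 = 18/6 = 3; σ²_E = ((4−2)/6)² = 0.111
te_F = (8 + 4·10 + 24)/6 = 72/6 = 12; σ²_F = ((24−8)/6)² = 7.111
te_G = (2 + 4·3 + 4)/6 = 18/6 = 3; σ²_G = ((4−2)/6)² = 0.111

Forward pass:
ES_A = 0; EF_A = 10
ES_B = 0; EF_B = 13
ES_C = max(EF_A=10, EF_B=13) = 13; EF_C = 13+10 = 23
ES_D = max(EF_A=10, EF_B=13) = 13; EF_D = 13+11 = 24
ES_E = 10; EF_E = 10+3 = 13
ES_F = max(EF_A=10, EF_D=24) = 24; EF_F = 24+12 = 36
ES_G = max(EF_C=23, EF_E=13, EF_F=36) = 36; EF_G = 36+3 = 39
Expected project duration μ = 39 hours. Critical path: B → D → F → G.

Variance along critical path = 1.000 + 4.000 + 7.111 + 0.111 = 12.222; σ = √12.222 = 3.496 hours.
Z = (42 − 39) / 3.496 = 0.858
P(T ≤ 42) = Φ(0.858) ≈ 0.805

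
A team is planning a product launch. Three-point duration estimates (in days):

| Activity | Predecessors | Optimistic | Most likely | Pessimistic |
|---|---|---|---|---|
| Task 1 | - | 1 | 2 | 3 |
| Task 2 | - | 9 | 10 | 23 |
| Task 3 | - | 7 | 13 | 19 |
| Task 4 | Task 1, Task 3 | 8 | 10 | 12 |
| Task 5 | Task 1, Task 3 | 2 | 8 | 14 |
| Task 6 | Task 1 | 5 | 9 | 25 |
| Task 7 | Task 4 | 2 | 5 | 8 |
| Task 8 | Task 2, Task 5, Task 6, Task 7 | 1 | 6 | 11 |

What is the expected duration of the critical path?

te_Task 1 = (1 + 4·2 + 3)/6 = 12/6 = 2
te_Task 2 = (9 + 4·10 + 23)/6 = 72/6 = 12
te_Task 3 = (7 + 4·13 + 19)/6 = 78/6 = 13
te_Task 4 = (8 + 4·10 + 12)/6 = 60/6 = 10
te_Task 5 = (2 + 4·8 + 14)/6 = 48/6 = 8
te_Task 6 = (5 + 4·9 + 25)/6 = 66/6 = 11
te_Task 7 = (2 + 4·5 + 8)/6 = 30/6 = 5
te_Task 8 = (1 + 4·6 + 11)/6 = 36/6 = 6

Forward pass:
ES_Task 1 = 0; EF_Task 1 = 2
ES_Task 2 = 0; EF_Task 2 = 12
ES_Task 3 = 0; EF_Task 3 = 13
ES_Task 4 = max(EF_Task 1=2, EF_Task 3=13) = 13; EF_Task 4 = 13+10 = 23
ES_Task 5 = max(EF_Task 1=2, EF_Task 3=13) = 13; EF_Task 5 = 13+8 = 21
ES_Task 6 = 2; EF_Task 6 = 2+11 = 13
ES_Task 7 = 23; EF_Task 7 = 23+5 = 28
ES_Task 8 = max(EF_Task 2=12, EF_Task 5=21, EF_Task 6=13, EF_Task 7=28) = 28; EF_Task 8 = 28+6 = 34
Expected project duration μ = 34 days. Critical path: Task 3 → Task 4 → Task 7 → Task 8.

34 days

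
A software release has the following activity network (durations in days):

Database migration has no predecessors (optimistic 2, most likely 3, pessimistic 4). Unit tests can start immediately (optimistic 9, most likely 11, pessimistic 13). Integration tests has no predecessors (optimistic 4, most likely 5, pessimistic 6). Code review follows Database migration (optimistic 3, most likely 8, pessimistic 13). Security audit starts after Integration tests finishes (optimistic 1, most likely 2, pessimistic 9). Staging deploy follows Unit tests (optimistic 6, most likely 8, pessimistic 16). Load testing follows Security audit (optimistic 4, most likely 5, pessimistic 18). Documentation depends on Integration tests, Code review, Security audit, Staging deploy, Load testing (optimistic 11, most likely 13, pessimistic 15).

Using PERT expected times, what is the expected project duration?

33 days

te_Database migration = (2 + 4·3 + 4)/6 = 18/6 = 3
te_Unit tests = (9 + 4·11 + 13)/6 = 66/6 = 11
te_Integration tests = (4 + 4·5 + 6)/6 = 30/6 = 5
te_Code review = (3 + 4·8 + 13)/6 = 48/6 = 8
te_Security audit = (1 + 4·2 + 9)/6 = 18/6 = 3
te_Staging deploy = (6 + 4·8 + 16)/6 = 54/6 = 9
te_Load testing = (4 + 4·5 + 18)/6 = 42/6 = 7
te_Documentation = (11 + 4·13 + 15)/6 = 78/6 = 13

Forward pass:
ES_Database migration = 0; EF_Database migration = 3
ES_Unit tests = 0; EF_Unit tests = 11
ES_Integration tests = 0; EF_Integration tests = 5
ES_Code review = 3; EF_Code review = 3+8 = 11
ES_Security audit = 5; EF_Security audit = 5+3 = 8
ES_Staging deploy = 11; EF_Staging deploy = 11+9 = 20
ES_Load testing = 8; EF_Load testing = 8+7 = 15
ES_Documentation = max(EF_Integration tests=5, EF_Code review=11, EF_Security audit=8, EF_Staging deploy=20, EF_Load testing=15) = 20; EF_Documentation = 20+13 = 33
Expected project duration μ = 33 days. Critical path: Unit tests → Staging deploy → Documentation.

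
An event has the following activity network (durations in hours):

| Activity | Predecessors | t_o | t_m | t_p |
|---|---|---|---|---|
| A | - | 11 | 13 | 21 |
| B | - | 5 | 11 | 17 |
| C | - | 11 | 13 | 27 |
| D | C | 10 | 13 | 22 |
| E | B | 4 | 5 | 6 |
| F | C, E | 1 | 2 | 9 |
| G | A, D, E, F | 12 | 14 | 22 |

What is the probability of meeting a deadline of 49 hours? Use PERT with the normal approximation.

te_A = (11 + 4·13 + 21)/6 = 84/6 = 14; σ²_A = ((21−11)/6)² = 2.778
te_B = (5 + 4·11 + 17)/6 = 66/6 = 11; σ²_B = ((17−5)/6)² = 4.000
te_C = (11 + 4·13 + 27)/6 = 90/6 = 15; σ²_C = ((27−11)/6)² = 7.111
te_D = (10 + 4·13 + 22)/6 = 84/6 = 14; σ²_D = ((22−10)/6)² = 4.000
te_E = (4 + 4·5 + 6)/6 = 30/6 = 5; σ²_E = ((6−4)/6)² = 0.111
te_F = (1 + 4·2 + 9)/6 = 18/6 = 3; σ²_F = ((9−1)/6)² = 1.778
te_G = (12 + 4·14 + 22)/6 = 90/6 = 15; σ²_G = ((22−12)/6)² = 2.778

Forward pass:
ES_A = 0; EF_A = 14
ES_B = 0; EF_B = 11
ES_C = 0; EF_C = 15
ES_D = 15; EF_D = 15+14 = 29
ES_E = 11; EF_E = 11+5 = 16
ES_F = max(EF_C=15, EF_E=16) = 16; EF_F = 16+3 = 19
ES_G = max(EF_A=14, EF_D=29, EF_E=16, EF_F=19) = 29; EF_G = 29+15 = 44
Expected project duration μ = 44 hours. Critical path: C → D → G.

Variance along critical path = 7.111 + 4.000 + 2.778 = 13.889; σ = √13.889 = 3.727 hours.
Z = (49 − 44) / 3.727 = 1.342
P(T ≤ 49) = Φ(1.342) ≈ 0.910

0.910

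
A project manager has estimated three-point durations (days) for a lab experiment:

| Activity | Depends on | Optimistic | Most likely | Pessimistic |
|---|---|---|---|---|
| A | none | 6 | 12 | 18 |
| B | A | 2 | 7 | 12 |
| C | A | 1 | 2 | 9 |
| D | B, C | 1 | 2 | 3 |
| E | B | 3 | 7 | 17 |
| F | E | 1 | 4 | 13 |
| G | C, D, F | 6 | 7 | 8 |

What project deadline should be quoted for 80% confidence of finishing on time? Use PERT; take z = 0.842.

te_A = (6 + 4·12 + 18)/6 = 72/6 = 12; σ²_A = ((18−6)/6)² = 4.000
te_B = (2 + 4·7 + 12)/6 = 42/6 = 7; σ²_B = ((12−2)/6)² = 2.778
te_C = (1 + 4·2 + 9)/6 = 18/6 = 3; σ²_C = ((9−1)/6)² = 1.778
te_D = (1 + 4·2 + 3)/6 = 12/6 = 2; σ²_D = ((3−1)/6)² = 0.111
te_E = (3 + 4·7 + 17)/6 = 48/6 = 8; σ²_E = ((17−3)/6)² = 5.444
te_F = (1 + 4·4 + 13)/6 = 30/6 = 5; σ²_F = ((13−1)/6)² = 4.000
te_G = (6 + 4·7 + 8)/6 = 42/6 = 7; σ²_G = ((8−6)/6)² = 0.111

Forward pass:
ES_A = 0; EF_A = 12
ES_B = 12; EF_B = 12+7 = 19
ES_C = 12; EF_C = 12+3 = 15
ES_D = max(EF_B=19, EF_C=15) = 19; EF_D = 19+2 = 21
ES_E = 19; EF_E = 19+8 = 27
ES_F = 27; EF_F = 27+5 = 32
ES_G = max(EF_C=15, EF_D=21, EF_F=32) = 32; EF_G = 32+7 = 39
Expected project duration μ = 39 days. Critical path: A → B → E → F → G.

Variance along critical path = 4.000 + 2.778 + 5.444 + 4.000 + 0.111 = 16.333; σ = 4.041 days.
D = μ + z·σ = 39 + 0.842·4.041 = 42.4 days

42.4 days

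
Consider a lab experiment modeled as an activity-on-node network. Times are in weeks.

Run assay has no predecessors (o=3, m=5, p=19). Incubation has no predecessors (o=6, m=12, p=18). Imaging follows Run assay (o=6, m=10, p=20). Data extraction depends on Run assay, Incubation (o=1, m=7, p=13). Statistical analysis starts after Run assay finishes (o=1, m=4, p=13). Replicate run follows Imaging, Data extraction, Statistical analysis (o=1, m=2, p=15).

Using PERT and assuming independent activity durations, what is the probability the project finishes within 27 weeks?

te_Run assay = (3 + 4·5 + 19)/6 = 42/6 = 7; σ²_Run assay = ((19−3)/6)² = 7.111
te_Incubation = (6 + 4·12 + 18)/6 = 72/6 = 12; σ²_Incubation = ((18−6)/6)² = 4.000
te_Imaging = (6 + 4·10 + 20)/6 = 66/6 = 11; σ²_Imaging = ((20−6)/6)² = 5.444
te_Data extraction = (1 + 4·7 + 13)/6 = 42/6 = 7; σ²_Data extraction = ((13−1)/6)² = 4.000
te_Statistical analysis = (1 + 4·4 + 13)/6 = 30/6 = 5; σ²_Statistical analysis = ((13−1)/6)² = 4.000
te_Replicate run = (1 + 4·2 + 15)/6 = 24/6 = 4; σ²_Replicate run = ((15−1)/6)² = 5.444

Forward pass:
ES_Run assay = 0; EF_Run assay = 7
ES_Incubation = 0; EF_Incubation = 12
ES_Imaging = 7; EF_Imaging = 7+11 = 18
ES_Data extraction = max(EF_Run assay=7, EF_Incubation=12) = 12; EF_Data extraction = 12+7 = 19
ES_Statistical analysis = 7; EF_Statistical analysis = 7+5 = 12
ES_Replicate run = max(EF_Imaging=18, EF_Data extraction=19, EF_Statistical analysis=12) = 19; EF_Replicate run = 19+4 = 23
Expected project duration μ = 23 weeks. Critical path: Incubation → Data extraction → Replicate run.

Variance along critical path = 4.000 + 4.000 + 5.444 = 13.444; σ = √13.444 = 3.667 weeks.
Z = (27 − 23) / 3.667 = 1.091
P(T ≤ 27) = Φ(1.091) ≈ 0.862

0.862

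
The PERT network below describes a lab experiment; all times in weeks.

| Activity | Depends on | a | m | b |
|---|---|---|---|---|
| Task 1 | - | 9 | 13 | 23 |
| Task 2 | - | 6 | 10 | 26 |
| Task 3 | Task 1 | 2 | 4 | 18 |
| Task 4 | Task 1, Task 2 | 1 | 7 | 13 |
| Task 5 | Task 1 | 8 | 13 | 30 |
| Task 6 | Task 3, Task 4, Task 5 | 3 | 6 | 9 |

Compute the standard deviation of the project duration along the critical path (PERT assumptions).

4.46 weeks

te_Task 1 = (9 + 4·13 + 23)/6 = 84/6 = 14; σ²_Task 1 = ((23−9)/6)² = 5.444
te_Task 2 = (6 + 4·10 + 26)/6 = 72/6 = 12; σ²_Task 2 = ((26−6)/6)² = 11.111
te_Task 3 = (2 + 4·4 + 18)/6 = 36/6 = 6; σ²_Task 3 = ((18−2)/6)² = 7.111
te_Task 4 = (1 + 4·7 + 13)/6 = 42/6 = 7; σ²_Task 4 = ((13−1)/6)² = 4.000
te_Task 5 = (8 + 4·13 + 30)/6 = 90/6 = 15; σ²_Task 5 = ((30−8)/6)² = 13.444
te_Task 6 = (3 + 4·6 + 9)/6 = 36/6 = 6; σ²_Task 6 = ((9−3)/6)² = 1.000

Forward pass:
ES_Task 1 = 0; EF_Task 1 = 14
ES_Task 2 = 0; EF_Task 2 = 12
ES_Task 3 = 14; EF_Task 3 = 14+6 = 20
ES_Task 4 = max(EF_Task 1=14, EF_Task 2=12) = 14; EF_Task 4 = 14+7 = 21
ES_Task 5 = 14; EF_Task 5 = 14+15 = 29
ES_Task 6 = max(EF_Task 3=20, EF_Task 4=21, EF_Task 5=29) = 29; EF_Task 6 = 29+6 = 35
Expected project duration μ = 35 weeks. Critical path: Task 1 → Task 5 → Task 6.

Variance along critical path = 5.444 + 13.444 + 1.000 = 19.889
σ = √19.889 = 4.460 weeks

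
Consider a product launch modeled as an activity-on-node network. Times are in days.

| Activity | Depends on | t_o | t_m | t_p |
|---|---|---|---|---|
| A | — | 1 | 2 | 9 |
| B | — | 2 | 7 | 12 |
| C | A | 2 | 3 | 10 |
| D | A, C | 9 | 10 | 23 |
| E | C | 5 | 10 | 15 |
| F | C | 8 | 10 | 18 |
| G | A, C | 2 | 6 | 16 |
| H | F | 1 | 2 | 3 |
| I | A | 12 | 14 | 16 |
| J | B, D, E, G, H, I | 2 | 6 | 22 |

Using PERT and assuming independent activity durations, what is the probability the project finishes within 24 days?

te_A = (1 + 4·2 + 9)/6 = 18/6 = 3; σ²_A = ((9−1)/6)² = 1.778
te_B = (2 + 4·7 + 12)/6 = 42/6 = 7; σ²_B = ((12−2)/6)² = 2.778
te_C = (2 + 4·3 + 10)/6 = 24/6 = 4; σ²_C = ((10−2)/6)² = 1.778
te_D = (9 + 4·10 + 23)/6 = 72/6 = 12; σ²_D = ((23−9)/6)² = 5.444
te_E = (5 + 4·10 + 15)/6 = 60/6 = 10; σ²_E = ((15−5)/6)² = 2.778
te_F = (8 + 4·10 + 18)/6 = 66/6 = 11; σ²_F = ((18−8)/6)² = 2.778
te_G = (2 + 4·6 + 16)/6 = 42/6 = 7; σ²_G = ((16−2)/6)² = 5.444
te_H = (1 + 4·2 + 3)/6 = 12/6 = 2; σ²_H = ((3−1)/6)² = 0.111
te_I = (12 + 4·14 + 16)/6 = 84/6 = 14; σ²_I = ((16−12)/6)² = 0.444
te_J = (2 + 4·6 + 22)/6 = 48/6 = 8; σ²_J = ((22−2)/6)² = 11.111

Forward pass:
ES_A = 0; EF_A = 3
ES_B = 0; EF_B = 7
ES_C = 3; EF_C = 3+4 = 7
ES_D = max(EF_A=3, EF_C=7) = 7; EF_D = 7+12 = 19
ES_E = 7; EF_E = 7+10 = 17
ES_F = 7; EF_F = 7+11 = 18
ES_G = max(EF_A=3, EF_C=7) = 7; EF_G = 7+7 = 14
ES_H = 18; EF_H = 18+2 = 20
ES_I = 3; EF_I = 3+14 = 17
ES_J = max(EF_B=7, EF_D=19, EF_E=17, EF_G=14, EF_H=20, EF_I=17) = 20; EF_J = 20+8 = 28
Expected project duration μ = 28 days. Critical path: A → C → F → H → J.

Variance along critical path = 1.778 + 1.778 + 2.778 + 0.111 + 11.111 = 17.556; σ = √17.556 = 4.190 days.
Z = (24 − 28) / 4.190 = -0.955
P(T ≤ 24) = Φ(-0.955) ≈ 0.170

0.170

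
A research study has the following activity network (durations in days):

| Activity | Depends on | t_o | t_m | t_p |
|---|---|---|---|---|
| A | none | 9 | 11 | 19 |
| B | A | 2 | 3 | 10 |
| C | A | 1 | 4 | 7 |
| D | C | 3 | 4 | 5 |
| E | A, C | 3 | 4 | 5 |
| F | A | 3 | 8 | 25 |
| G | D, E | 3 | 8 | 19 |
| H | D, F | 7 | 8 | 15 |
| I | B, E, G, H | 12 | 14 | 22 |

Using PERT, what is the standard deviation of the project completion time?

4.56 days

te_A = (9 + 4·11 + 19)/6 = 72/6 = 12; σ²_A = ((19−9)/6)² = 2.778
te_B = (2 + 4·3 + 10)/6 = 24/6 = 4; σ²_B = ((10−2)/6)² = 1.778
te_C = (1 + 4·4 + 7)/6 = 24/6 = 4; σ²_C = ((7−1)/6)² = 1.000
te_D = (3 + 4·4 + 5)/6 = 24/6 = 4; σ²_D = ((5−3)/6)² = 0.111
te_E = (3 + 4·4 + 5)/6 = 24/6 = 4; σ²_E = ((5−3)/6)² = 0.111
te_F = (3 + 4·8 + 25)/6 = 60/6 = 10; σ²_F = ((25−3)/6)² = 13.444
te_G = (3 + 4·8 + 19)/6 = 54/6 = 9; σ²_G = ((19−3)/6)² = 7.111
te_H = (7 + 4·8 + 15)/6 = 54/6 = 9; σ²_H = ((15−7)/6)² = 1.778
te_I = (12 + 4·14 + 22)/6 = 90/6 = 15; σ²_I = ((22−12)/6)² = 2.778

Forward pass:
ES_A = 0; EF_A = 12
ES_B = 12; EF_B = 12+4 = 16
ES_C = 12; EF_C = 12+4 = 16
ES_D = 16; EF_D = 16+4 = 20
ES_E = max(EF_A=12, EF_C=16) = 16; EF_E = 16+4 = 20
ES_F = 12; EF_F = 12+10 = 22
ES_G = max(EF_D=20, EF_E=20) = 20; EF_G = 20+9 = 29
ES_H = max(EF_D=20, EF_F=22) = 22; EF_H = 22+9 = 31
ES_I = max(EF_B=16, EF_E=20, EF_G=29, EF_H=31) = 31; EF_I = 31+15 = 46
Expected project duration μ = 46 days. Critical path: A → F → H → I.

Variance along critical path = 2.778 + 13.444 + 1.778 + 2.778 = 20.778
σ = √20.778 = 4.558 days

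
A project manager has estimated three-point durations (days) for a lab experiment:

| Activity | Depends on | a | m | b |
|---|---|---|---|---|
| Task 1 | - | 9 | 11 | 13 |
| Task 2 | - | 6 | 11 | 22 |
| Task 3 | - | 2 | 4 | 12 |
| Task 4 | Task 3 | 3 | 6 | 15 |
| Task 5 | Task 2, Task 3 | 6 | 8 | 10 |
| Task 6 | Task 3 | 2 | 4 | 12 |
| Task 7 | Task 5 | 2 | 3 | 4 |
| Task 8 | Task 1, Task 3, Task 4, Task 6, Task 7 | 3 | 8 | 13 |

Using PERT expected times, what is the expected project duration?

te_Task 1 = (9 + 4·11 + 13)/6 = 66/6 = 11
te_Task 2 = (6 + 4·11 + 22)/6 = 72/6 = 12
te_Task 3 = (2 + 4·4 + 12)/6 = 30/6 = 5
te_Task 4 = (3 + 4·6 + 15)/6 = 42/6 = 7
te_Task 5 = (6 + 4·8 + 10)/6 = 48/6 = 8
te_Task 6 = (2 + 4·4 + 12)/6 = 30/6 = 5
te_Task 7 = (2 + 4·3 + 4)/6 = 18/6 = 3
te_Task 8 = (3 + 4·8 + 13)/6 = 48/6 = 8

Forward pass:
ES_Task 1 = 0; EF_Task 1 = 11
ES_Task 2 = 0; EF_Task 2 = 12
ES_Task 3 = 0; EF_Task 3 = 5
ES_Task 4 = 5; EF_Task 4 = 5+7 = 12
ES_Task 5 = max(EF_Task 2=12, EF_Task 3=5) = 12; EF_Task 5 = 12+8 = 20
ES_Task 6 = 5; EF_Task 6 = 5+5 = 10
ES_Task 7 = 20; EF_Task 7 = 20+3 = 23
ES_Task 8 = max(EF_Task 1=11, EF_Task 3=5, EF_Task 4=12, EF_Task 6=10, EF_Task 7=23) = 23; EF_Task 8 = 23+8 = 31
Expected project duration μ = 31 days. Critical path: Task 2 → Task 5 → Task 7 → Task 8.

31 days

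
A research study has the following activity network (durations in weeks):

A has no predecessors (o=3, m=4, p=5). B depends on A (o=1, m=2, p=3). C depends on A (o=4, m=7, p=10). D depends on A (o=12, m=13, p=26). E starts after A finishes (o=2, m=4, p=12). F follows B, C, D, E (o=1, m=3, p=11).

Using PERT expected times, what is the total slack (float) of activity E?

10 weeks

te_A = (3 + 4·4 + 5)/6 = 24/6 = 4
te_B = (1 + 4·2 + 3)/6 = 12/6 = 2
te_C = (4 + 4·7 + 10)/6 = 42/6 = 7
te_D = (12 + 4·13 + 26)/6 = 90/6 = 15
te_E = (2 + 4·4 + 12)/6 = 30/6 = 5
te_F = (1 + 4·3 + 11)/6 = 24/6 = 4

Forward pass:
ES_A = 0; EF_A = 4
ES_B = 4; EF_B = 4+2 = 6
ES_C = 4; EF_C = 4+7 = 11
ES_D = 4; EF_D = 4+15 = 19
ES_E = 4; EF_E = 4+5 = 9
ES_F = max(EF_B=6, EF_C=11, EF_D=19, EF_E=9) = 19; EF_F = 19+4 = 23
Expected project duration μ = 23 weeks. Critical path: A → D → F.

Backward pass:
LF_F = 23; LS_F = 23−4 = 19
LF_E = LS_F = 19; LS_E = 19−5 = 14
LF_D = LS_F = 19; LS_D = 19−15 = 4
LF_C = LS_F = 19; LS_C = 19−7 = 12
LF_B = LS_F = 19; LS_B = 19−2 = 17
LF_A = min(LS_B=17, LS_C=12, LS_D=4, LS_E=14) = 4; LS_A = 4−4 = 0
Slack_E = LS_E − ES_E = 14 − 4 = 10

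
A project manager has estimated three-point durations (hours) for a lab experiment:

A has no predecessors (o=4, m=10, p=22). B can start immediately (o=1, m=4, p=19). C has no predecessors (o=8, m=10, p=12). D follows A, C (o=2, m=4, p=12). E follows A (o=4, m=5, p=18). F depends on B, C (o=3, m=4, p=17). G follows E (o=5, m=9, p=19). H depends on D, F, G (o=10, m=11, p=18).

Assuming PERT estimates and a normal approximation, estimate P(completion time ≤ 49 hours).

0.973

te_A = (4 + 4·10 + 22)/6 = 66/6 = 11; σ²_A = ((22−4)/6)² = 9.000
te_B = (1 + 4·4 + 19)/6 = 36/6 = 6; σ²_B = ((19−1)/6)² = 9.000
te_C = (8 + 4·10 + 12)/6 = 60/6 = 10; σ²_C = ((12−8)/6)² = 0.444
te_D = (2 + 4·4 + 12)/6 = 30/6 = 5; σ²_D = ((12−2)/6)² = 2.778
te_E = (4 + 4·5 + 18)/6 = 42/6 = 7; σ²_E = ((18−4)/6)² = 5.444
te_F = (3 + 4·4 + 17)/6 = 36/6 = 6; σ²_F = ((17−3)/6)² = 5.444
te_G = (5 + 4·9 + 19)/6 = 60/6 = 10; σ²_G = ((19−5)/6)² = 5.444
te_H = (10 + 4·11 + 18)/6 = 72/6 = 12; σ²_H = ((18−10)/6)² = 1.778

Forward pass:
ES_A = 0; EF_A = 11
ES_B = 0; EF_B = 6
ES_C = 0; EF_C = 10
ES_D = max(EF_A=11, EF_C=10) = 11; EF_D = 11+5 = 16
ES_E = 11; EF_E = 11+7 = 18
ES_F = max(EF_B=6, EF_C=10) = 10; EF_F = 10+6 = 16
ES_G = 18; EF_G = 18+10 = 28
ES_H = max(EF_D=16, EF_F=16, EF_G=28) = 28; EF_H = 28+12 = 40
Expected project duration μ = 40 hours. Critical path: A → E → G → H.

Variance along critical path = 9.000 + 5.444 + 5.444 + 1.778 = 21.667; σ = √21.667 = 4.655 hours.
Z = (49 − 40) / 4.655 = 1.934
P(T ≤ 49) = Φ(1.934) ≈ 0.973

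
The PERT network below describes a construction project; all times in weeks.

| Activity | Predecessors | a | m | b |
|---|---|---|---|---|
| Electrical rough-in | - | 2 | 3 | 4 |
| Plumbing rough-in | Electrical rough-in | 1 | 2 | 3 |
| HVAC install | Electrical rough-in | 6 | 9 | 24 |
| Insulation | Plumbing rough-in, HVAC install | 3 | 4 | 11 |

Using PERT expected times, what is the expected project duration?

te_Electrical rough-in = (2 + 4·3 + 4)/6 = 18/6 = 3
te_Plumbing rough-in = (1 + 4·2 + 3)/6 = 12/6 = 2
te_HVAC install = (6 + 4·9 + 24)/6 = 66/6 = 11
te_Insulation = (3 + 4·4 + 11)/6 = 30/6 = 5

Forward pass:
ES_Electrical rough-in = 0; EF_Electrical rough-in = 3
ES_Plumbing rough-in = 3; EF_Plumbing rough-in = 3+2 = 5
ES_HVAC install = 3; EF_HVAC install = 3+11 = 14
ES_Insulation = max(EF_Plumbing rough-in=5, EF_HVAC install=14) = 14; EF_Insulation = 14+5 = 19
Expected project duration μ = 19 weeks. Critical path: Electrical rough-in → HVAC install → Insulation.

19 weeks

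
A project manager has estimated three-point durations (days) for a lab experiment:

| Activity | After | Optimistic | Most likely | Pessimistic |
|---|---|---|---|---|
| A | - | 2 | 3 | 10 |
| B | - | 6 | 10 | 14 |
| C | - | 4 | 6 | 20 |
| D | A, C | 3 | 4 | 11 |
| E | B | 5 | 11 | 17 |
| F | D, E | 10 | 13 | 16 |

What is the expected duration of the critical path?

te_A = (2 + 4·3 + 10)/6 = 24/6 = 4
te_B = (6 + 4·10 + 14)/6 = 60/6 = 10
te_C = (4 + 4·6 + 20)/6 = 48/6 = 8
te_D = (3 + 4·4 + 11)/6 = 30/6 = 5
te_E = (5 + 4·11 + 17)/6 = 66/6 = 11
te_F = (10 + 4·13 + 16)/6 = 78/6 = 13

Forward pass:
ES_A = 0; EF_A = 4
ES_B = 0; EF_B = 10
ES_C = 0; EF_C = 8
ES_D = max(EF_A=4, EF_C=8) = 8; EF_D = 8+5 = 13
ES_E = 10; EF_E = 10+11 = 21
ES_F = max(EF_D=13, EF_E=21) = 21; EF_F = 21+13 = 34
Expected project duration μ = 34 days. Critical path: B → E → F.

34 days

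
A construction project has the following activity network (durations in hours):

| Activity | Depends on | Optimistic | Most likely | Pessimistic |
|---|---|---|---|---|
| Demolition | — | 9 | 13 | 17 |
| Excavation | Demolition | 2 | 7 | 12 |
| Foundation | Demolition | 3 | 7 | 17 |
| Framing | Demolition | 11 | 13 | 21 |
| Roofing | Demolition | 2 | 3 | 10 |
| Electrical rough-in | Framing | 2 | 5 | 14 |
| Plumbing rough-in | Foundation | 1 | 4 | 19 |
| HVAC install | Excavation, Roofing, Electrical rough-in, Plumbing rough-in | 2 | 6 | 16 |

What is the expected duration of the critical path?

te_Demolition = (9 + 4·13 + 17)/6 = 78/6 = 13
te_Excavation = (2 + 4·7 + 12)/6 = 42/6 = 7
te_Foundation = (3 + 4·7 + 17)/6 = 48/6 = 8
te_Framing = (11 + 4·13 + 21)/6 = 84/6 = 14
te_Roofing = (2 + 4·3 + 10)/6 = 24/6 = 4
te_Electrical rough-in = (2 + 4·5 + 14)/6 = 36/6 = 6
te_Plumbing rough-in = (1 + 4·4 + 19)/6 = 36/6 = 6
te_HVAC install = (2 + 4·6 + 16)/6 = 42/6 = 7

Forward pass:
ES_Demolition = 0; EF_Demolition = 13
ES_Excavation = 13; EF_Excavation = 13+7 = 20
ES_Foundation = 13; EF_Foundation = 13+8 = 21
ES_Framing = 13; EF_Framing = 13+14 = 27
ES_Roofing = 13; EF_Roofing = 13+4 = 17
ES_Electrical rough-in = 27; EF_Electrical rough-in = 27+6 = 33
ES_Plumbing rough-in = 21; EF_Plumbing rough-in = 21+6 = 27
ES_HVAC install = max(EF_Excavation=20, EF_Roofing=17, EF_Electrical rough-in=33, EF_Plumbing rough-in=27) = 33; EF_HVAC install = 33+7 = 40
Expected project duration μ = 40 hours. Critical path: Demolition → Framing → Electrical rough-in → HVAC install.

40 hours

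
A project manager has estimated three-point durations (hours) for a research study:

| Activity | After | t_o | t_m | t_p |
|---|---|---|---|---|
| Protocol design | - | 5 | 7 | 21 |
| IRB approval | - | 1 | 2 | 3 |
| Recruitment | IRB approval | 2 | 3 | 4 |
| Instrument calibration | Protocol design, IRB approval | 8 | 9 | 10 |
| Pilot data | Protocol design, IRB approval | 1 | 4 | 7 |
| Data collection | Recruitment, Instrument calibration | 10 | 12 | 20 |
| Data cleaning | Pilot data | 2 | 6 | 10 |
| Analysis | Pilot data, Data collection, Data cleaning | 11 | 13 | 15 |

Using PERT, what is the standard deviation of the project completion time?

te_Protocol design = (5 + 4·7 + 21)/6 = 54/6 = 9; σ²_Protocol design = ((21−5)/6)² = 7.111
te_IRB approval = (1 + 4·2 + 3)/6 = 12/6 = 2; σ²_IRB approval = ((3−1)/6)² = 0.111
te_Recruitment = (2 + 4·3 + 4)/6 = 18/6 = 3; σ²_Recruitment = ((4−2)/6)² = 0.111
te_Instrument calibration = (8 + 4·9 + 10)/6 = 54/6 = 9; σ²_Instrument calibration = ((10−8)/6)² = 0.111
te_Pilot data = (1 + 4·4 + 7)/6 = 24/6 = 4; σ²_Pilot data = ((7−1)/6)² = 1.000
te_Data collection = (10 + 4·12 + 20)/6 = 78/6 = 13; σ²_Data collection = ((20−10)/6)² = 2.778
te_Data cleaning = (2 + 4·6 + 10)/6 = 36/6 = 6; σ²_Data cleaning = ((10−2)/6)² = 1.778
te_Analysis = (11 + 4·13 + 15)/6 = 78/6 = 13; σ²_Analysis = ((15−11)/6)² = 0.444

Forward pass:
ES_Protocol design = 0; EF_Protocol design = 9
ES_IRB approval = 0; EF_IRB approval = 2
ES_Recruitment = 2; EF_Recruitment = 2+3 = 5
ES_Instrument calibration = max(EF_Protocol design=9, EF_IRB approval=2) = 9; EF_Instrument calibration = 9+9 = 18
ES_Pilot data = max(EF_Protocol design=9, EF_IRB approval=2) = 9; EF_Pilot data = 9+4 = 13
ES_Data collection = max(EF_Recruitment=5, EF_Instrument calibration=18) = 18; EF_Data collection = 18+13 = 31
ES_Data cleaning = 13; EF_Data cleaning = 13+6 = 19
ES_Analysis = max(EF_Pilot data=13, EF_Data collection=31, EF_Data cleaning=19) = 31; EF_Analysis = 31+13 = 44
Expected project duration μ = 44 hours. Critical path: Protocol design → Instrument calibration → Data collection → Analysis.

Variance along critical path = 7.111 + 0.111 + 2.778 + 0.444 = 10.444
σ = √10.444 = 3.232 hours

3.23 hours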